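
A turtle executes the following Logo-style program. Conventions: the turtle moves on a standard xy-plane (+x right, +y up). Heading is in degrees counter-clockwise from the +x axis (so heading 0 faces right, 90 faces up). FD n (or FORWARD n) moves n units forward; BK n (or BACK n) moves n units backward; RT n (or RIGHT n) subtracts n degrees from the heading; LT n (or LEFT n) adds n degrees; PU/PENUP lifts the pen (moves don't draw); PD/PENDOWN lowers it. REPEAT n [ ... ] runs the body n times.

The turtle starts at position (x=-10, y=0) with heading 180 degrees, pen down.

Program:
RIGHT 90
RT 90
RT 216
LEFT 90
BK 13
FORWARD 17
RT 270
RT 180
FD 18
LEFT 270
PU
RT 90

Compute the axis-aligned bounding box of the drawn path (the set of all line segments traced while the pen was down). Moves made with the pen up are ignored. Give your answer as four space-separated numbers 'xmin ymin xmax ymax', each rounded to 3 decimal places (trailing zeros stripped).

Executing turtle program step by step:
Start: pos=(-10,0), heading=180, pen down
RT 90: heading 180 -> 90
RT 90: heading 90 -> 0
RT 216: heading 0 -> 144
LT 90: heading 144 -> 234
BK 13: (-10,0) -> (-2.359,10.517) [heading=234, draw]
FD 17: (-2.359,10.517) -> (-12.351,-3.236) [heading=234, draw]
RT 270: heading 234 -> 324
RT 180: heading 324 -> 144
FD 18: (-12.351,-3.236) -> (-26.913,7.344) [heading=144, draw]
LT 270: heading 144 -> 54
PU: pen up
RT 90: heading 54 -> 324
Final: pos=(-26.913,7.344), heading=324, 3 segment(s) drawn

Segment endpoints: x in {-26.913, -12.351, -10, -2.359}, y in {-3.236, 0, 7.344, 10.517}
xmin=-26.913, ymin=-3.236, xmax=-2.359, ymax=10.517

Answer: -26.913 -3.236 -2.359 10.517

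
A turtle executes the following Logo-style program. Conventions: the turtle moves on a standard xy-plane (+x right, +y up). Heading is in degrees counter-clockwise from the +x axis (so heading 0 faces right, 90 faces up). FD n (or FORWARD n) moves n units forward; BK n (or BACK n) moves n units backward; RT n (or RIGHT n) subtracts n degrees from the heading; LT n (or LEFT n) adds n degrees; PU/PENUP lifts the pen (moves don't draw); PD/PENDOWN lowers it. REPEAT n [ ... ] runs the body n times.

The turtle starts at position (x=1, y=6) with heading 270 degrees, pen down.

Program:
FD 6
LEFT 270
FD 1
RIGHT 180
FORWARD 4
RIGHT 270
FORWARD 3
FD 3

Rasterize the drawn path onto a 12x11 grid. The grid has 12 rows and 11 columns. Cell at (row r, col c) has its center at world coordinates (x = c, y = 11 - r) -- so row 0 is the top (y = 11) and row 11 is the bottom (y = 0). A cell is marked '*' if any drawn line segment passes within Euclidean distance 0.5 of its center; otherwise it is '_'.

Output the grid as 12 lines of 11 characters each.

Answer: ___________
___________
___________
___________
___________
_*__*______
_*__*______
_*__*______
_*__*______
_*__*______
_*__*______
*****______

Derivation:
Segment 0: (1,6) -> (1,0)
Segment 1: (1,0) -> (-0,0)
Segment 2: (-0,0) -> (4,-0)
Segment 3: (4,-0) -> (4,3)
Segment 4: (4,3) -> (4,6)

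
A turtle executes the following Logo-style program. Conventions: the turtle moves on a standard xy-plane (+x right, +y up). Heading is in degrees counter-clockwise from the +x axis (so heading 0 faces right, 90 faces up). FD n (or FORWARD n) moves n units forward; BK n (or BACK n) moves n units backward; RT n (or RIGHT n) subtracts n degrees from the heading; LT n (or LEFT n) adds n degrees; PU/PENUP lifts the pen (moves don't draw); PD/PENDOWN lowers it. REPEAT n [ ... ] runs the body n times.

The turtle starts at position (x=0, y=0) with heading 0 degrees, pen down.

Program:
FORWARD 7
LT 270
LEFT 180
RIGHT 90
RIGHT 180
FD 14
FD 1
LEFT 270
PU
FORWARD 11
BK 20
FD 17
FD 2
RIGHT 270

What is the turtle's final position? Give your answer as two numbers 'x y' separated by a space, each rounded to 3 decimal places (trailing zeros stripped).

Answer: -8 10

Derivation:
Executing turtle program step by step:
Start: pos=(0,0), heading=0, pen down
FD 7: (0,0) -> (7,0) [heading=0, draw]
LT 270: heading 0 -> 270
LT 180: heading 270 -> 90
RT 90: heading 90 -> 0
RT 180: heading 0 -> 180
FD 14: (7,0) -> (-7,0) [heading=180, draw]
FD 1: (-7,0) -> (-8,0) [heading=180, draw]
LT 270: heading 180 -> 90
PU: pen up
FD 11: (-8,0) -> (-8,11) [heading=90, move]
BK 20: (-8,11) -> (-8,-9) [heading=90, move]
FD 17: (-8,-9) -> (-8,8) [heading=90, move]
FD 2: (-8,8) -> (-8,10) [heading=90, move]
RT 270: heading 90 -> 180
Final: pos=(-8,10), heading=180, 3 segment(s) drawn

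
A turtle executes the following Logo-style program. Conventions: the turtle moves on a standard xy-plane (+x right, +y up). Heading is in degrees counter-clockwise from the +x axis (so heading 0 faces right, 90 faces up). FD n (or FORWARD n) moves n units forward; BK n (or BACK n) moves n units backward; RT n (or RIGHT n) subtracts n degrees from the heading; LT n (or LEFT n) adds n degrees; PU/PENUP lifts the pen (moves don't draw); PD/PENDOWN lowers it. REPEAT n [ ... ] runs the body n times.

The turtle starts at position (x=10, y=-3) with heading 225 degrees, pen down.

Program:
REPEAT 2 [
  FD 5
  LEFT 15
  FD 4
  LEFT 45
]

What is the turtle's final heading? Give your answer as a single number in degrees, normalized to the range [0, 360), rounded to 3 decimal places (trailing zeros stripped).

Executing turtle program step by step:
Start: pos=(10,-3), heading=225, pen down
REPEAT 2 [
  -- iteration 1/2 --
  FD 5: (10,-3) -> (6.464,-6.536) [heading=225, draw]
  LT 15: heading 225 -> 240
  FD 4: (6.464,-6.536) -> (4.464,-10) [heading=240, draw]
  LT 45: heading 240 -> 285
  -- iteration 2/2 --
  FD 5: (4.464,-10) -> (5.759,-14.829) [heading=285, draw]
  LT 15: heading 285 -> 300
  FD 4: (5.759,-14.829) -> (7.759,-18.293) [heading=300, draw]
  LT 45: heading 300 -> 345
]
Final: pos=(7.759,-18.293), heading=345, 4 segment(s) drawn

Answer: 345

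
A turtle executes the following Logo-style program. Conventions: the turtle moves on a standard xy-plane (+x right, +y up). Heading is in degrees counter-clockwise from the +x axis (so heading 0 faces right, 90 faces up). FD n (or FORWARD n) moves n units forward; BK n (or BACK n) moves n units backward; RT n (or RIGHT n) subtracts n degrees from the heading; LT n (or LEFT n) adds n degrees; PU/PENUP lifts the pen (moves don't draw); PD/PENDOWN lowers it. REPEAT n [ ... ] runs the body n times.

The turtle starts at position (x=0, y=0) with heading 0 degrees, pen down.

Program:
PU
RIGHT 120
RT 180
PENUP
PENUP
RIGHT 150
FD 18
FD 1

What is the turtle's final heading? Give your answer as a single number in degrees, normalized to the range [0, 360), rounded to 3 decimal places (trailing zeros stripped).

Executing turtle program step by step:
Start: pos=(0,0), heading=0, pen down
PU: pen up
RT 120: heading 0 -> 240
RT 180: heading 240 -> 60
PU: pen up
PU: pen up
RT 150: heading 60 -> 270
FD 18: (0,0) -> (0,-18) [heading=270, move]
FD 1: (0,-18) -> (0,-19) [heading=270, move]
Final: pos=(0,-19), heading=270, 0 segment(s) drawn

Answer: 270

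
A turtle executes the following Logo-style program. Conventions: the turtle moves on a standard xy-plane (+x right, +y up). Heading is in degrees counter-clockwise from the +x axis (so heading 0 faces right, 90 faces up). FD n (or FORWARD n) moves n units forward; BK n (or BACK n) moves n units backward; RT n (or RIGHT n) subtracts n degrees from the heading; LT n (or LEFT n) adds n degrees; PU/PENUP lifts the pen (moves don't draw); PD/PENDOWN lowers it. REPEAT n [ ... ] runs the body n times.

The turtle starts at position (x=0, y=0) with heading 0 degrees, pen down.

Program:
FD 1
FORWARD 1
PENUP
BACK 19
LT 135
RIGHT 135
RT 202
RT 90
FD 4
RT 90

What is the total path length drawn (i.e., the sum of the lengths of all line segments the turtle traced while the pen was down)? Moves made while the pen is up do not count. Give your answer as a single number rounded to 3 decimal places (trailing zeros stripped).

Answer: 2

Derivation:
Executing turtle program step by step:
Start: pos=(0,0), heading=0, pen down
FD 1: (0,0) -> (1,0) [heading=0, draw]
FD 1: (1,0) -> (2,0) [heading=0, draw]
PU: pen up
BK 19: (2,0) -> (-17,0) [heading=0, move]
LT 135: heading 0 -> 135
RT 135: heading 135 -> 0
RT 202: heading 0 -> 158
RT 90: heading 158 -> 68
FD 4: (-17,0) -> (-15.502,3.709) [heading=68, move]
RT 90: heading 68 -> 338
Final: pos=(-15.502,3.709), heading=338, 2 segment(s) drawn

Segment lengths:
  seg 1: (0,0) -> (1,0), length = 1
  seg 2: (1,0) -> (2,0), length = 1
Total = 2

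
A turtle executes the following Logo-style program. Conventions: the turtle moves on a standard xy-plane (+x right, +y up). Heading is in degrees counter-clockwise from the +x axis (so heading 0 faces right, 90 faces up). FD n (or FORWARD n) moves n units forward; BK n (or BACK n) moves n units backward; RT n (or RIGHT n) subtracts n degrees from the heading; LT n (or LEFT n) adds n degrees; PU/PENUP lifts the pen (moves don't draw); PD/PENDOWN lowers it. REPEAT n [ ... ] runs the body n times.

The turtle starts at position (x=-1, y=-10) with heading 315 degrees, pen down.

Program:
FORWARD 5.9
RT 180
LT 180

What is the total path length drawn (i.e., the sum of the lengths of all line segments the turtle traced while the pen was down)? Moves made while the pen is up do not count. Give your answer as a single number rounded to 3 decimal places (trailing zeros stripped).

Executing turtle program step by step:
Start: pos=(-1,-10), heading=315, pen down
FD 5.9: (-1,-10) -> (3.172,-14.172) [heading=315, draw]
RT 180: heading 315 -> 135
LT 180: heading 135 -> 315
Final: pos=(3.172,-14.172), heading=315, 1 segment(s) drawn

Segment lengths:
  seg 1: (-1,-10) -> (3.172,-14.172), length = 5.9
Total = 5.9

Answer: 5.9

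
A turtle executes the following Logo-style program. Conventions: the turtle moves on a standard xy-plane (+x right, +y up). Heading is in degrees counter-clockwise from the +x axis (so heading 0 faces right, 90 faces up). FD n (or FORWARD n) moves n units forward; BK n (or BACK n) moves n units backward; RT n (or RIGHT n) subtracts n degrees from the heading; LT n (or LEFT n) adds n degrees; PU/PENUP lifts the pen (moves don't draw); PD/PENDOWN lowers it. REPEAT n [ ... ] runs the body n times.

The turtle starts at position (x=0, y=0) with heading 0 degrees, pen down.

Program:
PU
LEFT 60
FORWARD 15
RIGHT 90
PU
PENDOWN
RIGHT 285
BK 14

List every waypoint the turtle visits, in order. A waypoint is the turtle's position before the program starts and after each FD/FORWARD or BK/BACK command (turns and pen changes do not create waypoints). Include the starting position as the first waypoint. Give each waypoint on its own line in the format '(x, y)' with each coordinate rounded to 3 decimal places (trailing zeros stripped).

Executing turtle program step by step:
Start: pos=(0,0), heading=0, pen down
PU: pen up
LT 60: heading 0 -> 60
FD 15: (0,0) -> (7.5,12.99) [heading=60, move]
RT 90: heading 60 -> 330
PU: pen up
PD: pen down
RT 285: heading 330 -> 45
BK 14: (7.5,12.99) -> (-2.399,3.091) [heading=45, draw]
Final: pos=(-2.399,3.091), heading=45, 1 segment(s) drawn
Waypoints (3 total):
(0, 0)
(7.5, 12.99)
(-2.399, 3.091)

Answer: (0, 0)
(7.5, 12.99)
(-2.399, 3.091)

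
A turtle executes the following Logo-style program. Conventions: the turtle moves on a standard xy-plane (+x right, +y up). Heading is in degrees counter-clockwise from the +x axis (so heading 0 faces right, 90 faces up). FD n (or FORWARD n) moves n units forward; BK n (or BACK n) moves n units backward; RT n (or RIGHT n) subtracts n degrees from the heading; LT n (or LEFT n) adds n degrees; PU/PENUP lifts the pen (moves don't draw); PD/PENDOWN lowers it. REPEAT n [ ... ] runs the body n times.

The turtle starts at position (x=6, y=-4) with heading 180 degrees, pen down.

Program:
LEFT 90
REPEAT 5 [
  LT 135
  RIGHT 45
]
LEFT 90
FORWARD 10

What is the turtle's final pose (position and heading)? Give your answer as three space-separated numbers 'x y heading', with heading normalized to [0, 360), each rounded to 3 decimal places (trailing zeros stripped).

Answer: 6 6 90

Derivation:
Executing turtle program step by step:
Start: pos=(6,-4), heading=180, pen down
LT 90: heading 180 -> 270
REPEAT 5 [
  -- iteration 1/5 --
  LT 135: heading 270 -> 45
  RT 45: heading 45 -> 0
  -- iteration 2/5 --
  LT 135: heading 0 -> 135
  RT 45: heading 135 -> 90
  -- iteration 3/5 --
  LT 135: heading 90 -> 225
  RT 45: heading 225 -> 180
  -- iteration 4/5 --
  LT 135: heading 180 -> 315
  RT 45: heading 315 -> 270
  -- iteration 5/5 --
  LT 135: heading 270 -> 45
  RT 45: heading 45 -> 0
]
LT 90: heading 0 -> 90
FD 10: (6,-4) -> (6,6) [heading=90, draw]
Final: pos=(6,6), heading=90, 1 segment(s) drawn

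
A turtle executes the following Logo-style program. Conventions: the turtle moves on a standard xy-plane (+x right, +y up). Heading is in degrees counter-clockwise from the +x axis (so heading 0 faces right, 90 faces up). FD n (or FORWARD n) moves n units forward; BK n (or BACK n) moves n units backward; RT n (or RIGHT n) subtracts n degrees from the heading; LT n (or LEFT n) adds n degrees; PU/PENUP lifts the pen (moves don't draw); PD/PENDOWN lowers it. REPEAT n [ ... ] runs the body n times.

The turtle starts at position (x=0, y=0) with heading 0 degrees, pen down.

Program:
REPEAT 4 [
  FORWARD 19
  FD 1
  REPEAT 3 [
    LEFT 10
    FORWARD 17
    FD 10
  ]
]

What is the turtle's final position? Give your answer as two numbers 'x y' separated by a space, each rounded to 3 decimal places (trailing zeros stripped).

Answer: 160.703 290.47

Derivation:
Executing turtle program step by step:
Start: pos=(0,0), heading=0, pen down
REPEAT 4 [
  -- iteration 1/4 --
  FD 19: (0,0) -> (19,0) [heading=0, draw]
  FD 1: (19,0) -> (20,0) [heading=0, draw]
  REPEAT 3 [
    -- iteration 1/3 --
    LT 10: heading 0 -> 10
    FD 17: (20,0) -> (36.742,2.952) [heading=10, draw]
    FD 10: (36.742,2.952) -> (46.59,4.689) [heading=10, draw]
    -- iteration 2/3 --
    LT 10: heading 10 -> 20
    FD 17: (46.59,4.689) -> (62.565,10.503) [heading=20, draw]
    FD 10: (62.565,10.503) -> (71.962,13.923) [heading=20, draw]
    -- iteration 3/3 --
    LT 10: heading 20 -> 30
    FD 17: (71.962,13.923) -> (86.684,22.423) [heading=30, draw]
    FD 10: (86.684,22.423) -> (95.344,27.423) [heading=30, draw]
  ]
  -- iteration 2/4 --
  FD 19: (95.344,27.423) -> (111.799,36.923) [heading=30, draw]
  FD 1: (111.799,36.923) -> (112.665,37.423) [heading=30, draw]
  REPEAT 3 [
    -- iteration 1/3 --
    LT 10: heading 30 -> 40
    FD 17: (112.665,37.423) -> (125.687,48.35) [heading=40, draw]
    FD 10: (125.687,48.35) -> (133.348,54.778) [heading=40, draw]
    -- iteration 2/3 --
    LT 10: heading 40 -> 50
    FD 17: (133.348,54.778) -> (144.275,67.801) [heading=50, draw]
    FD 10: (144.275,67.801) -> (150.703,75.462) [heading=50, draw]
    -- iteration 3/3 --
    LT 10: heading 50 -> 60
    FD 17: (150.703,75.462) -> (159.203,90.184) [heading=60, draw]
    FD 10: (159.203,90.184) -> (164.203,98.844) [heading=60, draw]
  ]
  -- iteration 3/4 --
  FD 19: (164.203,98.844) -> (173.703,115.299) [heading=60, draw]
  FD 1: (173.703,115.299) -> (174.203,116.165) [heading=60, draw]
  REPEAT 3 [
    -- iteration 1/3 --
    LT 10: heading 60 -> 70
    FD 17: (174.203,116.165) -> (180.018,132.139) [heading=70, draw]
    FD 10: (180.018,132.139) -> (183.438,141.536) [heading=70, draw]
    -- iteration 2/3 --
    LT 10: heading 70 -> 80
    FD 17: (183.438,141.536) -> (186.39,158.278) [heading=80, draw]
    FD 10: (186.39,158.278) -> (188.126,168.126) [heading=80, draw]
    -- iteration 3/3 --
    LT 10: heading 80 -> 90
    FD 17: (188.126,168.126) -> (188.126,185.126) [heading=90, draw]
    FD 10: (188.126,185.126) -> (188.126,195.126) [heading=90, draw]
  ]
  -- iteration 4/4 --
  FD 19: (188.126,195.126) -> (188.126,214.126) [heading=90, draw]
  FD 1: (188.126,214.126) -> (188.126,215.126) [heading=90, draw]
  REPEAT 3 [
    -- iteration 1/3 --
    LT 10: heading 90 -> 100
    FD 17: (188.126,215.126) -> (185.174,231.868) [heading=100, draw]
    FD 10: (185.174,231.868) -> (183.438,241.716) [heading=100, draw]
    -- iteration 2/3 --
    LT 10: heading 100 -> 110
    FD 17: (183.438,241.716) -> (177.623,257.691) [heading=110, draw]
    FD 10: (177.623,257.691) -> (174.203,267.088) [heading=110, draw]
    -- iteration 3/3 --
    LT 10: heading 110 -> 120
    FD 17: (174.203,267.088) -> (165.703,281.81) [heading=120, draw]
    FD 10: (165.703,281.81) -> (160.703,290.47) [heading=120, draw]
  ]
]
Final: pos=(160.703,290.47), heading=120, 32 segment(s) drawn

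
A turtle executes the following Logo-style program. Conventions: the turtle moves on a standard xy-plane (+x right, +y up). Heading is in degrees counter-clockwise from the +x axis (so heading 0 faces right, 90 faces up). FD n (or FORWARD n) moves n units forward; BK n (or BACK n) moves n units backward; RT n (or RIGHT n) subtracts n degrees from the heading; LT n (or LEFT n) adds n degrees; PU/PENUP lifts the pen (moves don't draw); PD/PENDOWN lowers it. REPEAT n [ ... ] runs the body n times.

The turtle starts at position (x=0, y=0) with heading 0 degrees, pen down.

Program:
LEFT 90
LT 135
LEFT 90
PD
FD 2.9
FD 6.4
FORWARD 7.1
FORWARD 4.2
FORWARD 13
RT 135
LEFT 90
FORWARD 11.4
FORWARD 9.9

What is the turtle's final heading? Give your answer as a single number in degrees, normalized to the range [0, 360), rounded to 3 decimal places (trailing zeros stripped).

Answer: 270

Derivation:
Executing turtle program step by step:
Start: pos=(0,0), heading=0, pen down
LT 90: heading 0 -> 90
LT 135: heading 90 -> 225
LT 90: heading 225 -> 315
PD: pen down
FD 2.9: (0,0) -> (2.051,-2.051) [heading=315, draw]
FD 6.4: (2.051,-2.051) -> (6.576,-6.576) [heading=315, draw]
FD 7.1: (6.576,-6.576) -> (11.597,-11.597) [heading=315, draw]
FD 4.2: (11.597,-11.597) -> (14.566,-14.566) [heading=315, draw]
FD 13: (14.566,-14.566) -> (23.759,-23.759) [heading=315, draw]
RT 135: heading 315 -> 180
LT 90: heading 180 -> 270
FD 11.4: (23.759,-23.759) -> (23.759,-35.159) [heading=270, draw]
FD 9.9: (23.759,-35.159) -> (23.759,-45.059) [heading=270, draw]
Final: pos=(23.759,-45.059), heading=270, 7 segment(s) drawn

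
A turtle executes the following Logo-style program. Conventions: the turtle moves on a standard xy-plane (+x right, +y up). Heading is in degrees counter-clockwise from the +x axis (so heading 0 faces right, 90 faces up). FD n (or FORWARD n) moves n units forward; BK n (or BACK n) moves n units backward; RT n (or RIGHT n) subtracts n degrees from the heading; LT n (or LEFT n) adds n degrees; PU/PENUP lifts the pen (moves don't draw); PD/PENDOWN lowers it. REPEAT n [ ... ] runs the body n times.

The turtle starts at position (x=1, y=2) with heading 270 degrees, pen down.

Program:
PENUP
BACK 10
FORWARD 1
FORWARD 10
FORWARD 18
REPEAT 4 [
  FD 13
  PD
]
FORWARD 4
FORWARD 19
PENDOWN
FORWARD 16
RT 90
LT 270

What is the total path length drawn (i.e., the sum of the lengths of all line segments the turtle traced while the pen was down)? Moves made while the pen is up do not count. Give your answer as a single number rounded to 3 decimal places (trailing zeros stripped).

Executing turtle program step by step:
Start: pos=(1,2), heading=270, pen down
PU: pen up
BK 10: (1,2) -> (1,12) [heading=270, move]
FD 1: (1,12) -> (1,11) [heading=270, move]
FD 10: (1,11) -> (1,1) [heading=270, move]
FD 18: (1,1) -> (1,-17) [heading=270, move]
REPEAT 4 [
  -- iteration 1/4 --
  FD 13: (1,-17) -> (1,-30) [heading=270, move]
  PD: pen down
  -- iteration 2/4 --
  FD 13: (1,-30) -> (1,-43) [heading=270, draw]
  PD: pen down
  -- iteration 3/4 --
  FD 13: (1,-43) -> (1,-56) [heading=270, draw]
  PD: pen down
  -- iteration 4/4 --
  FD 13: (1,-56) -> (1,-69) [heading=270, draw]
  PD: pen down
]
FD 4: (1,-69) -> (1,-73) [heading=270, draw]
FD 19: (1,-73) -> (1,-92) [heading=270, draw]
PD: pen down
FD 16: (1,-92) -> (1,-108) [heading=270, draw]
RT 90: heading 270 -> 180
LT 270: heading 180 -> 90
Final: pos=(1,-108), heading=90, 6 segment(s) drawn

Segment lengths:
  seg 1: (1,-30) -> (1,-43), length = 13
  seg 2: (1,-43) -> (1,-56), length = 13
  seg 3: (1,-56) -> (1,-69), length = 13
  seg 4: (1,-69) -> (1,-73), length = 4
  seg 5: (1,-73) -> (1,-92), length = 19
  seg 6: (1,-92) -> (1,-108), length = 16
Total = 78

Answer: 78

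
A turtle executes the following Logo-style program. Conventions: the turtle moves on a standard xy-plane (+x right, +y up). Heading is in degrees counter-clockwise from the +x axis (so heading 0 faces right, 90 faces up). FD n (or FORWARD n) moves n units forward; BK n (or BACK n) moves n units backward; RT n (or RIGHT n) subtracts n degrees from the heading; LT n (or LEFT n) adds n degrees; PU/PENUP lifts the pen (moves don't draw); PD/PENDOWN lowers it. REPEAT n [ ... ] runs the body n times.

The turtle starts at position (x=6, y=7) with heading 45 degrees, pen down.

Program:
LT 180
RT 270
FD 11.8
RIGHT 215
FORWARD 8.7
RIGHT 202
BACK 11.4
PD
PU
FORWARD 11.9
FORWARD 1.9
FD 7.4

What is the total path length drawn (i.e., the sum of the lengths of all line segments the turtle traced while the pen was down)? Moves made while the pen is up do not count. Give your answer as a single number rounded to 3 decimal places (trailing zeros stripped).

Answer: 31.9

Derivation:
Executing turtle program step by step:
Start: pos=(6,7), heading=45, pen down
LT 180: heading 45 -> 225
RT 270: heading 225 -> 315
FD 11.8: (6,7) -> (14.344,-1.344) [heading=315, draw]
RT 215: heading 315 -> 100
FD 8.7: (14.344,-1.344) -> (12.833,7.224) [heading=100, draw]
RT 202: heading 100 -> 258
BK 11.4: (12.833,7.224) -> (15.203,18.375) [heading=258, draw]
PD: pen down
PU: pen up
FD 11.9: (15.203,18.375) -> (12.729,6.735) [heading=258, move]
FD 1.9: (12.729,6.735) -> (12.334,4.876) [heading=258, move]
FD 7.4: (12.334,4.876) -> (10.796,-2.362) [heading=258, move]
Final: pos=(10.796,-2.362), heading=258, 3 segment(s) drawn

Segment lengths:
  seg 1: (6,7) -> (14.344,-1.344), length = 11.8
  seg 2: (14.344,-1.344) -> (12.833,7.224), length = 8.7
  seg 3: (12.833,7.224) -> (15.203,18.375), length = 11.4
Total = 31.9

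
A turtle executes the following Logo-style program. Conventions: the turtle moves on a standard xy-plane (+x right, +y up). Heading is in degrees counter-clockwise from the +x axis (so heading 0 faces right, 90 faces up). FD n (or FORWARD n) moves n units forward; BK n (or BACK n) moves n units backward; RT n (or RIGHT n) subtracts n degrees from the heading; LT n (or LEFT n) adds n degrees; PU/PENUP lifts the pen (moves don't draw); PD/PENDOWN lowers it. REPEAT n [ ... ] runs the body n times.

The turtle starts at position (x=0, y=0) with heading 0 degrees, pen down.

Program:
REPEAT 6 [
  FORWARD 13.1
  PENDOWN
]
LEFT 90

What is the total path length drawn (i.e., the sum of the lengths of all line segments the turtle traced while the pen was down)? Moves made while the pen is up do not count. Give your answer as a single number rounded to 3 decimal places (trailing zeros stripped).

Executing turtle program step by step:
Start: pos=(0,0), heading=0, pen down
REPEAT 6 [
  -- iteration 1/6 --
  FD 13.1: (0,0) -> (13.1,0) [heading=0, draw]
  PD: pen down
  -- iteration 2/6 --
  FD 13.1: (13.1,0) -> (26.2,0) [heading=0, draw]
  PD: pen down
  -- iteration 3/6 --
  FD 13.1: (26.2,0) -> (39.3,0) [heading=0, draw]
  PD: pen down
  -- iteration 4/6 --
  FD 13.1: (39.3,0) -> (52.4,0) [heading=0, draw]
  PD: pen down
  -- iteration 5/6 --
  FD 13.1: (52.4,0) -> (65.5,0) [heading=0, draw]
  PD: pen down
  -- iteration 6/6 --
  FD 13.1: (65.5,0) -> (78.6,0) [heading=0, draw]
  PD: pen down
]
LT 90: heading 0 -> 90
Final: pos=(78.6,0), heading=90, 6 segment(s) drawn

Segment lengths:
  seg 1: (0,0) -> (13.1,0), length = 13.1
  seg 2: (13.1,0) -> (26.2,0), length = 13.1
  seg 3: (26.2,0) -> (39.3,0), length = 13.1
  seg 4: (39.3,0) -> (52.4,0), length = 13.1
  seg 5: (52.4,0) -> (65.5,0), length = 13.1
  seg 6: (65.5,0) -> (78.6,0), length = 13.1
Total = 78.6

Answer: 78.6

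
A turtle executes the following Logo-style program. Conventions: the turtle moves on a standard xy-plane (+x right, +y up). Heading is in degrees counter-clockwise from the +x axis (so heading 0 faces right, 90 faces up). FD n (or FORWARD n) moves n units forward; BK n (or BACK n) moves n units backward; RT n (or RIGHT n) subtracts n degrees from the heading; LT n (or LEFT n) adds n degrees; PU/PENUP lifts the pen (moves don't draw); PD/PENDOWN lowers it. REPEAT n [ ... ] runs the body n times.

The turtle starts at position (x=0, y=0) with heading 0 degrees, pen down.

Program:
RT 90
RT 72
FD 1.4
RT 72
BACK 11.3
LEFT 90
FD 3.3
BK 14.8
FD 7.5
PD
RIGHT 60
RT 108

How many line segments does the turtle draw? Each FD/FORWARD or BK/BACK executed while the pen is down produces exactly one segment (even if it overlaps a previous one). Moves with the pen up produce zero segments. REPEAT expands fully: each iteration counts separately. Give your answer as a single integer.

Executing turtle program step by step:
Start: pos=(0,0), heading=0, pen down
RT 90: heading 0 -> 270
RT 72: heading 270 -> 198
FD 1.4: (0,0) -> (-1.331,-0.433) [heading=198, draw]
RT 72: heading 198 -> 126
BK 11.3: (-1.331,-0.433) -> (5.31,-9.575) [heading=126, draw]
LT 90: heading 126 -> 216
FD 3.3: (5.31,-9.575) -> (2.641,-11.514) [heading=216, draw]
BK 14.8: (2.641,-11.514) -> (14.614,-2.815) [heading=216, draw]
FD 7.5: (14.614,-2.815) -> (8.547,-7.223) [heading=216, draw]
PD: pen down
RT 60: heading 216 -> 156
RT 108: heading 156 -> 48
Final: pos=(8.547,-7.223), heading=48, 5 segment(s) drawn
Segments drawn: 5

Answer: 5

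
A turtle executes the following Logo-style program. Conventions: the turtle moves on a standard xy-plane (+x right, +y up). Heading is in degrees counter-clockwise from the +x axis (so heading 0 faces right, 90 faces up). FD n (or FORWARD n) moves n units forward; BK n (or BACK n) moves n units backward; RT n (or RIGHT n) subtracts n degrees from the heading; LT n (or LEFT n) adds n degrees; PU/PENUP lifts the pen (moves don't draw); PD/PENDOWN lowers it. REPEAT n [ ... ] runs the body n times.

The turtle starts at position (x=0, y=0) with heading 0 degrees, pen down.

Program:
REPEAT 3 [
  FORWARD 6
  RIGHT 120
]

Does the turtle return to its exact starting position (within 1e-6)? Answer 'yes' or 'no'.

Answer: yes

Derivation:
Executing turtle program step by step:
Start: pos=(0,0), heading=0, pen down
REPEAT 3 [
  -- iteration 1/3 --
  FD 6: (0,0) -> (6,0) [heading=0, draw]
  RT 120: heading 0 -> 240
  -- iteration 2/3 --
  FD 6: (6,0) -> (3,-5.196) [heading=240, draw]
  RT 120: heading 240 -> 120
  -- iteration 3/3 --
  FD 6: (3,-5.196) -> (0,0) [heading=120, draw]
  RT 120: heading 120 -> 0
]
Final: pos=(0,0), heading=0, 3 segment(s) drawn

Start position: (0, 0)
Final position: (0, 0)
Distance = 0; < 1e-6 -> CLOSED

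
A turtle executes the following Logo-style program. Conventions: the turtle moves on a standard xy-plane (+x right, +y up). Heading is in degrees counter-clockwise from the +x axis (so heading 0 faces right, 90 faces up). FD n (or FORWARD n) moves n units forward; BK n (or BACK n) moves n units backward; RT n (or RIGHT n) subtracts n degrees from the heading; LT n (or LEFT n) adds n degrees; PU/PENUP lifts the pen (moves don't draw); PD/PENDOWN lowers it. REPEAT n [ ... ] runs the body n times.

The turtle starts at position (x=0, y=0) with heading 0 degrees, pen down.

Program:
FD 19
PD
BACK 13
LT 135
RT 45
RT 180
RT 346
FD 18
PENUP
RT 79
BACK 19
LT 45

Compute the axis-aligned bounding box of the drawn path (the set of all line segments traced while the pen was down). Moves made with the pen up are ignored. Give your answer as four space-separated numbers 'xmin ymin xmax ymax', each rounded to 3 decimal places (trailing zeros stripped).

Answer: 0 -17.465 19 0

Derivation:
Executing turtle program step by step:
Start: pos=(0,0), heading=0, pen down
FD 19: (0,0) -> (19,0) [heading=0, draw]
PD: pen down
BK 13: (19,0) -> (6,0) [heading=0, draw]
LT 135: heading 0 -> 135
RT 45: heading 135 -> 90
RT 180: heading 90 -> 270
RT 346: heading 270 -> 284
FD 18: (6,0) -> (10.355,-17.465) [heading=284, draw]
PU: pen up
RT 79: heading 284 -> 205
BK 19: (10.355,-17.465) -> (27.574,-9.436) [heading=205, move]
LT 45: heading 205 -> 250
Final: pos=(27.574,-9.436), heading=250, 3 segment(s) drawn

Segment endpoints: x in {0, 6, 10.355, 19}, y in {-17.465, 0}
xmin=0, ymin=-17.465, xmax=19, ymax=0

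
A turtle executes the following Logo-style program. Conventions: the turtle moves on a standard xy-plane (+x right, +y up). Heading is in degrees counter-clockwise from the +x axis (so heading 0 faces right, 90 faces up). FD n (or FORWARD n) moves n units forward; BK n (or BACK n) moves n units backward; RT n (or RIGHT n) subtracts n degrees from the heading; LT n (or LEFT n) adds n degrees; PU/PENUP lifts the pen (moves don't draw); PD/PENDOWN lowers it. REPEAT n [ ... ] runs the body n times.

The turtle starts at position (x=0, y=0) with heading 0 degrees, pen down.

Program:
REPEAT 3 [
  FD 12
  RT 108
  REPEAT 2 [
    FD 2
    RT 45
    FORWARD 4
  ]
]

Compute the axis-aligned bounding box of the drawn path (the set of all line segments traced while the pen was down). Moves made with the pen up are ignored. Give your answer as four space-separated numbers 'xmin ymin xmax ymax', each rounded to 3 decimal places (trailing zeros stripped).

Executing turtle program step by step:
Start: pos=(0,0), heading=0, pen down
REPEAT 3 [
  -- iteration 1/3 --
  FD 12: (0,0) -> (12,0) [heading=0, draw]
  RT 108: heading 0 -> 252
  REPEAT 2 [
    -- iteration 1/2 --
    FD 2: (12,0) -> (11.382,-1.902) [heading=252, draw]
    RT 45: heading 252 -> 207
    FD 4: (11.382,-1.902) -> (7.818,-3.718) [heading=207, draw]
    -- iteration 2/2 --
    FD 2: (7.818,-3.718) -> (6.036,-4.626) [heading=207, draw]
    RT 45: heading 207 -> 162
    FD 4: (6.036,-4.626) -> (2.232,-3.39) [heading=162, draw]
  ]
  -- iteration 2/3 --
  FD 12: (2.232,-3.39) -> (-9.181,0.318) [heading=162, draw]
  RT 108: heading 162 -> 54
  REPEAT 2 [
    -- iteration 1/2 --
    FD 2: (-9.181,0.318) -> (-8.005,1.936) [heading=54, draw]
    RT 45: heading 54 -> 9
    FD 4: (-8.005,1.936) -> (-4.055,2.562) [heading=9, draw]
    -- iteration 2/2 --
    FD 2: (-4.055,2.562) -> (-2.079,2.875) [heading=9, draw]
    RT 45: heading 9 -> 324
    FD 4: (-2.079,2.875) -> (1.157,0.524) [heading=324, draw]
  ]
  -- iteration 3/3 --
  FD 12: (1.157,0.524) -> (10.865,-6.53) [heading=324, draw]
  RT 108: heading 324 -> 216
  REPEAT 2 [
    -- iteration 1/2 --
    FD 2: (10.865,-6.53) -> (9.247,-7.705) [heading=216, draw]
    RT 45: heading 216 -> 171
    FD 4: (9.247,-7.705) -> (5.296,-7.08) [heading=171, draw]
    -- iteration 2/2 --
    FD 2: (5.296,-7.08) -> (3.321,-6.767) [heading=171, draw]
    RT 45: heading 171 -> 126
    FD 4: (3.321,-6.767) -> (0.97,-3.531) [heading=126, draw]
  ]
]
Final: pos=(0.97,-3.531), heading=126, 15 segment(s) drawn

Segment endpoints: x in {-9.181, -8.005, -4.055, -2.079, 0, 0.97, 1.157, 2.232, 3.321, 5.296, 6.036, 7.818, 9.247, 10.865, 11.382, 12}, y in {-7.705, -7.08, -6.767, -6.53, -4.626, -3.718, -3.531, -3.39, -1.902, 0, 0.318, 0.524, 1.936, 2.562, 2.875}
xmin=-9.181, ymin=-7.705, xmax=12, ymax=2.875

Answer: -9.181 -7.705 12 2.875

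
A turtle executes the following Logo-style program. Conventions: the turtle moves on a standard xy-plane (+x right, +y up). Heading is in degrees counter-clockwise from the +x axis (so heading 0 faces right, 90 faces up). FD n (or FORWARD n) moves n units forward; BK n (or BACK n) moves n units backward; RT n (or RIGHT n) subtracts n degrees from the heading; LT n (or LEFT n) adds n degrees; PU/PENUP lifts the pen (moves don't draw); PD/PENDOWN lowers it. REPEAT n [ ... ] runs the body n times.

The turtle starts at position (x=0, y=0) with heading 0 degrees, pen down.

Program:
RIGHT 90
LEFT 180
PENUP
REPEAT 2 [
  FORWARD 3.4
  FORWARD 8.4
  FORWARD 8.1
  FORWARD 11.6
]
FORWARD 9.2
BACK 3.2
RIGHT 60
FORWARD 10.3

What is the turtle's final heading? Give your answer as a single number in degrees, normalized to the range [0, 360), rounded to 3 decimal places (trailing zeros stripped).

Answer: 30

Derivation:
Executing turtle program step by step:
Start: pos=(0,0), heading=0, pen down
RT 90: heading 0 -> 270
LT 180: heading 270 -> 90
PU: pen up
REPEAT 2 [
  -- iteration 1/2 --
  FD 3.4: (0,0) -> (0,3.4) [heading=90, move]
  FD 8.4: (0,3.4) -> (0,11.8) [heading=90, move]
  FD 8.1: (0,11.8) -> (0,19.9) [heading=90, move]
  FD 11.6: (0,19.9) -> (0,31.5) [heading=90, move]
  -- iteration 2/2 --
  FD 3.4: (0,31.5) -> (0,34.9) [heading=90, move]
  FD 8.4: (0,34.9) -> (0,43.3) [heading=90, move]
  FD 8.1: (0,43.3) -> (0,51.4) [heading=90, move]
  FD 11.6: (0,51.4) -> (0,63) [heading=90, move]
]
FD 9.2: (0,63) -> (0,72.2) [heading=90, move]
BK 3.2: (0,72.2) -> (0,69) [heading=90, move]
RT 60: heading 90 -> 30
FD 10.3: (0,69) -> (8.92,74.15) [heading=30, move]
Final: pos=(8.92,74.15), heading=30, 0 segment(s) drawn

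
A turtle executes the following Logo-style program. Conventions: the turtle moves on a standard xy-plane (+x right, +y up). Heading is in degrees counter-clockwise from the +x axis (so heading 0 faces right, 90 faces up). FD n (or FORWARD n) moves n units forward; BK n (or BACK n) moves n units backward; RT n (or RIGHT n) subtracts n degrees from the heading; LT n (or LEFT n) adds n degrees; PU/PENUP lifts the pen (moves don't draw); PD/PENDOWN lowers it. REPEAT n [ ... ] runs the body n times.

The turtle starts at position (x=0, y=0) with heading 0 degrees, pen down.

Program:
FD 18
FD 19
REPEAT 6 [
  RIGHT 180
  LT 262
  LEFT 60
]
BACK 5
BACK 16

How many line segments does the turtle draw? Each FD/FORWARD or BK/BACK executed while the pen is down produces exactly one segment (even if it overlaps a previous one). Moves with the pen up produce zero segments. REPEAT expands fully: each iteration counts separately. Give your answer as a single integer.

Answer: 4

Derivation:
Executing turtle program step by step:
Start: pos=(0,0), heading=0, pen down
FD 18: (0,0) -> (18,0) [heading=0, draw]
FD 19: (18,0) -> (37,0) [heading=0, draw]
REPEAT 6 [
  -- iteration 1/6 --
  RT 180: heading 0 -> 180
  LT 262: heading 180 -> 82
  LT 60: heading 82 -> 142
  -- iteration 2/6 --
  RT 180: heading 142 -> 322
  LT 262: heading 322 -> 224
  LT 60: heading 224 -> 284
  -- iteration 3/6 --
  RT 180: heading 284 -> 104
  LT 262: heading 104 -> 6
  LT 60: heading 6 -> 66
  -- iteration 4/6 --
  RT 180: heading 66 -> 246
  LT 262: heading 246 -> 148
  LT 60: heading 148 -> 208
  -- iteration 5/6 --
  RT 180: heading 208 -> 28
  LT 262: heading 28 -> 290
  LT 60: heading 290 -> 350
  -- iteration 6/6 --
  RT 180: heading 350 -> 170
  LT 262: heading 170 -> 72
  LT 60: heading 72 -> 132
]
BK 5: (37,0) -> (40.346,-3.716) [heading=132, draw]
BK 16: (40.346,-3.716) -> (51.052,-15.606) [heading=132, draw]
Final: pos=(51.052,-15.606), heading=132, 4 segment(s) drawn
Segments drawn: 4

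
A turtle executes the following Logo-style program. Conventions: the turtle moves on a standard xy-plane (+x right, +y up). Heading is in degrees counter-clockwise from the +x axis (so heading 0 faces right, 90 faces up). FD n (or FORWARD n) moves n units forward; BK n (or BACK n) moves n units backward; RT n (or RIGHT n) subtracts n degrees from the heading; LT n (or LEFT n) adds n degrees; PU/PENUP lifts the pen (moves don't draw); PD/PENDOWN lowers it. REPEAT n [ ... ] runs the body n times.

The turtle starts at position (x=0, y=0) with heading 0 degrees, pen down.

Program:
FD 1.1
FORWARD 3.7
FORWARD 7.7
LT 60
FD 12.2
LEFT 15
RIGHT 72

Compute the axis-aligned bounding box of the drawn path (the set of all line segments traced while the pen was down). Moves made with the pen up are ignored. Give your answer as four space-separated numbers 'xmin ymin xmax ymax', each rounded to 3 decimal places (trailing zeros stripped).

Answer: 0 0 18.6 10.566

Derivation:
Executing turtle program step by step:
Start: pos=(0,0), heading=0, pen down
FD 1.1: (0,0) -> (1.1,0) [heading=0, draw]
FD 3.7: (1.1,0) -> (4.8,0) [heading=0, draw]
FD 7.7: (4.8,0) -> (12.5,0) [heading=0, draw]
LT 60: heading 0 -> 60
FD 12.2: (12.5,0) -> (18.6,10.566) [heading=60, draw]
LT 15: heading 60 -> 75
RT 72: heading 75 -> 3
Final: pos=(18.6,10.566), heading=3, 4 segment(s) drawn

Segment endpoints: x in {0, 1.1, 4.8, 12.5, 18.6}, y in {0, 10.566}
xmin=0, ymin=0, xmax=18.6, ymax=10.566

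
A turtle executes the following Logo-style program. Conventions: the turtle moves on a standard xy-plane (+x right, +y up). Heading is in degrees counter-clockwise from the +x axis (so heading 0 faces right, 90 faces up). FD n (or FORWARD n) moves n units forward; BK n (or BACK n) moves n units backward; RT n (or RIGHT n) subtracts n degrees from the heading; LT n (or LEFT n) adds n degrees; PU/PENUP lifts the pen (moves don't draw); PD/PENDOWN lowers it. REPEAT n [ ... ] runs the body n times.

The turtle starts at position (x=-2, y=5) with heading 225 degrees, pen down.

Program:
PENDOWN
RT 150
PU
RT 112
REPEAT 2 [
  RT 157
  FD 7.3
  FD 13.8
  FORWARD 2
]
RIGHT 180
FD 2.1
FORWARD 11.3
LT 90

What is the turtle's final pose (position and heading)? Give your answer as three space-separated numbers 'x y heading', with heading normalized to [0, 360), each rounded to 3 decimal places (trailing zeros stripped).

Answer: -14.833 12.106 279

Derivation:
Executing turtle program step by step:
Start: pos=(-2,5), heading=225, pen down
PD: pen down
RT 150: heading 225 -> 75
PU: pen up
RT 112: heading 75 -> 323
REPEAT 2 [
  -- iteration 1/2 --
  RT 157: heading 323 -> 166
  FD 7.3: (-2,5) -> (-9.083,6.766) [heading=166, move]
  FD 13.8: (-9.083,6.766) -> (-22.473,10.105) [heading=166, move]
  FD 2: (-22.473,10.105) -> (-24.414,10.588) [heading=166, move]
  -- iteration 2/2 --
  RT 157: heading 166 -> 9
  FD 7.3: (-24.414,10.588) -> (-17.204,11.73) [heading=9, move]
  FD 13.8: (-17.204,11.73) -> (-3.574,13.889) [heading=9, move]
  FD 2: (-3.574,13.889) -> (-1.598,14.202) [heading=9, move]
]
RT 180: heading 9 -> 189
FD 2.1: (-1.598,14.202) -> (-3.672,13.874) [heading=189, move]
FD 11.3: (-3.672,13.874) -> (-14.833,12.106) [heading=189, move]
LT 90: heading 189 -> 279
Final: pos=(-14.833,12.106), heading=279, 0 segment(s) drawn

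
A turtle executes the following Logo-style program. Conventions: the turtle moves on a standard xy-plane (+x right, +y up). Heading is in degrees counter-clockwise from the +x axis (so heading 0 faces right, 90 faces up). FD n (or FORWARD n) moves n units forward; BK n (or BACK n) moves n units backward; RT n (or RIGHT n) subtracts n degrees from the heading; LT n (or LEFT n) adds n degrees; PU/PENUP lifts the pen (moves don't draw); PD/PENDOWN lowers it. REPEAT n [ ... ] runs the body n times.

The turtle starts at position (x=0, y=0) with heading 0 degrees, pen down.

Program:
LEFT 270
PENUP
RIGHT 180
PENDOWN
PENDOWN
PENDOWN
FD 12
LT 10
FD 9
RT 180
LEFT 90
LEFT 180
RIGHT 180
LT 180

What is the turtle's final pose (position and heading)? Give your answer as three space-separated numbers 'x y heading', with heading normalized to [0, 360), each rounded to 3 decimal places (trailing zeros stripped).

Executing turtle program step by step:
Start: pos=(0,0), heading=0, pen down
LT 270: heading 0 -> 270
PU: pen up
RT 180: heading 270 -> 90
PD: pen down
PD: pen down
PD: pen down
FD 12: (0,0) -> (0,12) [heading=90, draw]
LT 10: heading 90 -> 100
FD 9: (0,12) -> (-1.563,20.863) [heading=100, draw]
RT 180: heading 100 -> 280
LT 90: heading 280 -> 10
LT 180: heading 10 -> 190
RT 180: heading 190 -> 10
LT 180: heading 10 -> 190
Final: pos=(-1.563,20.863), heading=190, 2 segment(s) drawn

Answer: -1.563 20.863 190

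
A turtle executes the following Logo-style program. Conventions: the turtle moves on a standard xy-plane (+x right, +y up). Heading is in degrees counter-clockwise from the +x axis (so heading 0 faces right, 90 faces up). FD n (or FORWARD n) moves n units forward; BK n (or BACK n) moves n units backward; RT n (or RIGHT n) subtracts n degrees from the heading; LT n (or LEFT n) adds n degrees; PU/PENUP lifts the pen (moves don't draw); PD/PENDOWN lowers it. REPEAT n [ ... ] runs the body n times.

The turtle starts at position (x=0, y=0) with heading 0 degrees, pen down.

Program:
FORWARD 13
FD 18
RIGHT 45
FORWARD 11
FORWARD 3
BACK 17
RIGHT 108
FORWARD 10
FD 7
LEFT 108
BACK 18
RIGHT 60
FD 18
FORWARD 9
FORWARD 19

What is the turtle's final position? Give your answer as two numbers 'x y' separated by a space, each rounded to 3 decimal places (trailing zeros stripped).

Executing turtle program step by step:
Start: pos=(0,0), heading=0, pen down
FD 13: (0,0) -> (13,0) [heading=0, draw]
FD 18: (13,0) -> (31,0) [heading=0, draw]
RT 45: heading 0 -> 315
FD 11: (31,0) -> (38.778,-7.778) [heading=315, draw]
FD 3: (38.778,-7.778) -> (40.899,-9.899) [heading=315, draw]
BK 17: (40.899,-9.899) -> (28.879,2.121) [heading=315, draw]
RT 108: heading 315 -> 207
FD 10: (28.879,2.121) -> (19.969,-2.419) [heading=207, draw]
FD 7: (19.969,-2.419) -> (13.732,-5.597) [heading=207, draw]
LT 108: heading 207 -> 315
BK 18: (13.732,-5.597) -> (1.004,7.131) [heading=315, draw]
RT 60: heading 315 -> 255
FD 18: (1.004,7.131) -> (-3.655,-10.255) [heading=255, draw]
FD 9: (-3.655,-10.255) -> (-5.984,-18.949) [heading=255, draw]
FD 19: (-5.984,-18.949) -> (-10.902,-37.301) [heading=255, draw]
Final: pos=(-10.902,-37.301), heading=255, 11 segment(s) drawn

Answer: -10.902 -37.301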